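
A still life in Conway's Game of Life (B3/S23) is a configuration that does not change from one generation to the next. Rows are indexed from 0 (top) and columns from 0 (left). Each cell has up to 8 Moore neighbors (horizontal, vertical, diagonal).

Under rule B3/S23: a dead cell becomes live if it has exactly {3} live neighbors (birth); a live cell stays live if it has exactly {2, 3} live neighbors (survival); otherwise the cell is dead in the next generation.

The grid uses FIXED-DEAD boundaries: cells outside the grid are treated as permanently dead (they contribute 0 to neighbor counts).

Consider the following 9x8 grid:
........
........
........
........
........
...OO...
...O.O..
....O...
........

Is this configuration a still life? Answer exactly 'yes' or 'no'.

Compute generation 1 and compare to generation 0 (given above):
Generation 1:
........
........
........
........
........
...OO...
...O.O..
....O...
........
The grids are IDENTICAL -> still life.

Answer: yes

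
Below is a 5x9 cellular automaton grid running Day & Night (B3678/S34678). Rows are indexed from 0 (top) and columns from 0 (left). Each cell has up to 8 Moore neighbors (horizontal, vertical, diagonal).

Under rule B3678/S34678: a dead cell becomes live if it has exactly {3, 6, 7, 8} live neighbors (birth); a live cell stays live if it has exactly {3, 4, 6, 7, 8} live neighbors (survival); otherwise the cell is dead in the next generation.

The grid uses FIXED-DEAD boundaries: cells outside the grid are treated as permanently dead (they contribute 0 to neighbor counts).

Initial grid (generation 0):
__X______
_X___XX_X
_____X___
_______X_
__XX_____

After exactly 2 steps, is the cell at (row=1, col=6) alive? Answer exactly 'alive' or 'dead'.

Answer: dead

Derivation:
Simulating step by step:
Generation 0 (given above): 9 live cells
Generation 1: 1 live cells
_________
_________
_______X_
_________
_________
Generation 2: 0 live cells
_________
_________
_________
_________
_________

Cell (1,6) at generation 2: 0 -> dead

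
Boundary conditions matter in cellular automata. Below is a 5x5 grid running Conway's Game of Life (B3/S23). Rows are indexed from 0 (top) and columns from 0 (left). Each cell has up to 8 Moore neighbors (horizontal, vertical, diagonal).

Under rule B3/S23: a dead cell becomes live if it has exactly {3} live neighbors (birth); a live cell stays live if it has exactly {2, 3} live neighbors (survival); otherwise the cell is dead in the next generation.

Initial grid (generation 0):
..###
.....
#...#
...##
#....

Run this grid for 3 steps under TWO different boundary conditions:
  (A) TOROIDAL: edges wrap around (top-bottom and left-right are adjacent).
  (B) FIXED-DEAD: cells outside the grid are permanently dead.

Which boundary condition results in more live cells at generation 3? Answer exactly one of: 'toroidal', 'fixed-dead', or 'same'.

Under TOROIDAL boundary, generation 3:
#####
..##.
#..#.
#..#.
.....
Population = 11

Under FIXED-DEAD boundary, generation 3:
.....
.....
...##
.....
.....
Population = 2

Comparison: toroidal=11, fixed-dead=2 -> toroidal

Answer: toroidal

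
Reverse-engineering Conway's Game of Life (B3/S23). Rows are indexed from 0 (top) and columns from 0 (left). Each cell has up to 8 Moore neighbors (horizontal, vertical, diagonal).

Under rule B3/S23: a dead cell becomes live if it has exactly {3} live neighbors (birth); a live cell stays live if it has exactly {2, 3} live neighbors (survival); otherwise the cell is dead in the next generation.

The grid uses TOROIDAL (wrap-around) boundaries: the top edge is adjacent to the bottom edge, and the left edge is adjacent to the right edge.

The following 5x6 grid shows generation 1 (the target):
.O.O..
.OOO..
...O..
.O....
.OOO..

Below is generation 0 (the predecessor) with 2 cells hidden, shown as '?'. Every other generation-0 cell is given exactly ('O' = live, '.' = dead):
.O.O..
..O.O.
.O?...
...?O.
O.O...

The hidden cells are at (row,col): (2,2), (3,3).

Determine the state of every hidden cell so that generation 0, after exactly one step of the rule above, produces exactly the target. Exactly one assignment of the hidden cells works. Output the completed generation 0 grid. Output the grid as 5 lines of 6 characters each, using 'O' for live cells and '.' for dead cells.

Answer: .O.O..
..O.O.
.O....
....O.
O.O...

Derivation:
Hidden generation-0 cells (in order): (2,2), (3,3).
A hidden cell only influences target cells in its own 3x3 neighborhood. Try each of the 2^2 = 4 assignments, step the completed generation 0 forward once under B3/S23, and compare with the target:
  (2,2)=. (3,3)=. -> step reproduces the target at every cell -> ACCEPT
  (2,2)=. (3,3)=O -> step gives (2,2)='O' but target has '.' -> reject
  (2,2)=O (3,3)=. -> step gives (1,1)='.' but target has 'O' -> reject
  (2,2)=O (3,3)=O -> step gives (1,1)='.' but target has 'O' -> reject
Unique solution: (2,2)=dead, (3,3)=dead.
Check: live-neighbor counts of every cell in the completed generation 0:
234322
233311
112322
232202
132322
Applying B3/S23 to generation 0 with these counts gives:
.O.O..
.OOO..
...O..
.O....
.OOO..
which matches the target exactly.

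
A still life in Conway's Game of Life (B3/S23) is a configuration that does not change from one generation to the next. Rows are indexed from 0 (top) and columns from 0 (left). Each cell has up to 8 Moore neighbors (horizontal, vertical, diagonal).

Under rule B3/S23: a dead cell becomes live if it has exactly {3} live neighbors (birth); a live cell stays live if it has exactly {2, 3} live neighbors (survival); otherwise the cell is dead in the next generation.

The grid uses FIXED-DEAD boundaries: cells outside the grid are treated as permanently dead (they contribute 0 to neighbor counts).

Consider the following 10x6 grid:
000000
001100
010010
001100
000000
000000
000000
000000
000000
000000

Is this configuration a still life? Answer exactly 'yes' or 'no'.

Compute generation 1 and compare to generation 0 (given above):
Generation 1:
000000
001100
010010
001100
000000
000000
000000
000000
000000
000000
The grids are IDENTICAL -> still life.

Answer: yes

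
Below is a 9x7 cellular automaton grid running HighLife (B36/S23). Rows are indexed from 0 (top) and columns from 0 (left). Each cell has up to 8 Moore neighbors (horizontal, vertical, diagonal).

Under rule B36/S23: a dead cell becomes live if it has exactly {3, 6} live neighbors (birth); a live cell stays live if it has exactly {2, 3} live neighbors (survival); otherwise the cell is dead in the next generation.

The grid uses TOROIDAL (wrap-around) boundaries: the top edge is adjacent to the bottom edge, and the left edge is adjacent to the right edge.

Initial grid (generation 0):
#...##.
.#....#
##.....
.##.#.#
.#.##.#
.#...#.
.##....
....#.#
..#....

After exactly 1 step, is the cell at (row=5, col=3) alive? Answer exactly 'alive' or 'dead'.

Answer: alive

Derivation:
Simulating step by step:
Generation 0 (given above): 22 live cells
Generation 1: 30 live cells
##...##
.#...##
.....##
#...#.#
.#.##.#
.#.###.
###..#.
.###...
...##.#

Cell (5,3) at generation 1: 1 -> alive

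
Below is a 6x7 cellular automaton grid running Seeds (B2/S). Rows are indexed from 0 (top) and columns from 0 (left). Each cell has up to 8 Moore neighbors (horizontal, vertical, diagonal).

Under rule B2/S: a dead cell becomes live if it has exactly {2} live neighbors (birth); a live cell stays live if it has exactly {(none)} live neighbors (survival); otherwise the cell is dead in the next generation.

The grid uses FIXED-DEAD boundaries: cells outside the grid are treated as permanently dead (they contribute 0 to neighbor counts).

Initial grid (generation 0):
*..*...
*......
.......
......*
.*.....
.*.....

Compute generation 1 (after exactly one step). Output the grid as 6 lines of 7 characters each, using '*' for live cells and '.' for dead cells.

Simulating step by step:
Generation 0 (given above): 6 live cells
Generation 1: 6 live cells
(generation 1 grid is the final answer)

Answer: .*.....
.*.....
.......
.......
*.*....
*.*....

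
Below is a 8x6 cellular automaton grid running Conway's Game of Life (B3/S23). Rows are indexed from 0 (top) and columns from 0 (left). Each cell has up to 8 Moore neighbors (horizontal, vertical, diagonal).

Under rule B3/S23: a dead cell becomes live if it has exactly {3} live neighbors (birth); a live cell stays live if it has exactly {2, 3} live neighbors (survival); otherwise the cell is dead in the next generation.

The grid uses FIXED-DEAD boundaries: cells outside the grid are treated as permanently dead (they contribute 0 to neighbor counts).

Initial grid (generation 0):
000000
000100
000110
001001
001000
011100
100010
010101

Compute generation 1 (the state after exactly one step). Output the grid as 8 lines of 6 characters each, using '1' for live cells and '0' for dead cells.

Simulating step by step:
Generation 0 (given above): 14 live cells
Generation 1: 13 live cells
(generation 1 grid is the final answer)

Answer: 000000
000110
001110
001010
000000
011100
100010
000010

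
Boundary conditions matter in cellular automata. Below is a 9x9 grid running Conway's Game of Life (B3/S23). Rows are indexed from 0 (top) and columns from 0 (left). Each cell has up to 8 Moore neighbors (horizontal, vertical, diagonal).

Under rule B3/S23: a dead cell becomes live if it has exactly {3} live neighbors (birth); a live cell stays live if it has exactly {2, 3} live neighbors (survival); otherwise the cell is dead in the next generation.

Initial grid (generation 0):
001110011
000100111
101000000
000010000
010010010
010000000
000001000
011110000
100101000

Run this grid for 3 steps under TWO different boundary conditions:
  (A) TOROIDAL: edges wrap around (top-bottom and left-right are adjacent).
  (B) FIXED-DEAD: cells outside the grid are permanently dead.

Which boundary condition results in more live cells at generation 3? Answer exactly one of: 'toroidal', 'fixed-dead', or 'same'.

Answer: fixed-dead

Derivation:
Under TOROIDAL boundary, generation 3:
000000000
110000000
000000011
001100000
000000000
000000000
000110000
010101100
101100010
Population = 16

Under FIXED-DEAD boundary, generation 3:
000111000
001000010
000111010
000100000
000000000
000000000
111000000
110000000
111000000
Population = 18

Comparison: toroidal=16, fixed-dead=18 -> fixed-dead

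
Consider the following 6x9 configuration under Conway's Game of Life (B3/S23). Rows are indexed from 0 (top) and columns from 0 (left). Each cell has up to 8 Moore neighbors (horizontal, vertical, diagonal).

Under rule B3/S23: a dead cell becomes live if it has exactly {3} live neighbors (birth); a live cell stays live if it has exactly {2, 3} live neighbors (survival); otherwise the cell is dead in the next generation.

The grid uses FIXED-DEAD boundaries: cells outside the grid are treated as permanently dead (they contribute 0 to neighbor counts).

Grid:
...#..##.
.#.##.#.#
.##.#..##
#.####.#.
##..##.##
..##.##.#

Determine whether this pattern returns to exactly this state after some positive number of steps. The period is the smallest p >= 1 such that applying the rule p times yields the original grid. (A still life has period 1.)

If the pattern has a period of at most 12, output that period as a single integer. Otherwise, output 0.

Simulating and comparing each generation to the original:
Gen 0 (original, given above): 30 live cells
Gen 1: 21 live cells, differs from original
Gen 2: 21 live cells, differs from original
Gen 3: 15 live cells, differs from original
Gen 4: 14 live cells, differs from original
Gen 5: 11 live cells, differs from original
Gen 6: 11 live cells, differs from original
Gen 7: 11 live cells, differs from original
Gen 8: 11 live cells, differs from original
Gen 9: 11 live cells, differs from original
Gen 10: 11 live cells, differs from original
Gen 11: 11 live cells, differs from original
Gen 12: 11 live cells, differs from original
No period found within 12 steps.

Answer: 0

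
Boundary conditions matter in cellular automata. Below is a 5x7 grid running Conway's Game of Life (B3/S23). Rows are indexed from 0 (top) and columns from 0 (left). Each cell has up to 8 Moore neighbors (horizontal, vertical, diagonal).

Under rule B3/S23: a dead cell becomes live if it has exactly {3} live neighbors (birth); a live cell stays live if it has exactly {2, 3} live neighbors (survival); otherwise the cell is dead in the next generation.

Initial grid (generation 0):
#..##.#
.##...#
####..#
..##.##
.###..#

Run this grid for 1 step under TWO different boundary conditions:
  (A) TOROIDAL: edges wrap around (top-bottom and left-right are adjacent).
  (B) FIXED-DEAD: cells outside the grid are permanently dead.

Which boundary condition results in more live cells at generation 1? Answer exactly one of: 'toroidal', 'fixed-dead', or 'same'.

Under TOROIDAL boundary, generation 1:
....#.#
....#..
....#..
.....#.
.#.....
Population = 6

Under FIXED-DEAD boundary, generation 1:
.###.#.
....#.#
#...#.#
#....##
.#.####
Population = 17

Comparison: toroidal=6, fixed-dead=17 -> fixed-dead

Answer: fixed-dead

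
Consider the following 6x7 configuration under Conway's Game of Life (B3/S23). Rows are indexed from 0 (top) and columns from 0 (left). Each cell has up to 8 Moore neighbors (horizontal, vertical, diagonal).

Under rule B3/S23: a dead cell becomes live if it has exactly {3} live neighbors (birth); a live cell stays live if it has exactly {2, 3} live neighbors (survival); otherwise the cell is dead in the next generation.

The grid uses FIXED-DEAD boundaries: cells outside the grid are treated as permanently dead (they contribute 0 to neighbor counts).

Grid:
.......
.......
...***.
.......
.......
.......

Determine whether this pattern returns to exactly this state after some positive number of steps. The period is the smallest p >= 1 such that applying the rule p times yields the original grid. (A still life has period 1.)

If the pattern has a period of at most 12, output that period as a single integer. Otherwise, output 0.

Simulating and comparing each generation to the original:
Gen 0 (original, given above): 3 live cells
Gen 1: 3 live cells, differs from original
Gen 2: 3 live cells, MATCHES original -> period = 2

Answer: 2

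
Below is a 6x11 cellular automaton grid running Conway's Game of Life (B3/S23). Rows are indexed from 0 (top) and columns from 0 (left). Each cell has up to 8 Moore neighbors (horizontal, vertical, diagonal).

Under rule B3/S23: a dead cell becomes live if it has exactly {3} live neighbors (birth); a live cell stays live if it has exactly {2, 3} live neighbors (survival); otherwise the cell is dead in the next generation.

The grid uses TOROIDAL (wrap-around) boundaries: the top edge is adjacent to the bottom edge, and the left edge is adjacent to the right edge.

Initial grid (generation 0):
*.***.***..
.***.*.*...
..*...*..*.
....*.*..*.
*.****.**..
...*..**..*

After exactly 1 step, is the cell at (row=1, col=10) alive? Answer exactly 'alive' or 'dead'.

Simulating step by step:
Generation 0 (given above): 29 live cells
Generation 1: 22 live cells
*.......*..
.....*.....
.**.*.***..
.**.*.*..**
..*.....***
*........**

Cell (1,10) at generation 1: 0 -> dead

Answer: dead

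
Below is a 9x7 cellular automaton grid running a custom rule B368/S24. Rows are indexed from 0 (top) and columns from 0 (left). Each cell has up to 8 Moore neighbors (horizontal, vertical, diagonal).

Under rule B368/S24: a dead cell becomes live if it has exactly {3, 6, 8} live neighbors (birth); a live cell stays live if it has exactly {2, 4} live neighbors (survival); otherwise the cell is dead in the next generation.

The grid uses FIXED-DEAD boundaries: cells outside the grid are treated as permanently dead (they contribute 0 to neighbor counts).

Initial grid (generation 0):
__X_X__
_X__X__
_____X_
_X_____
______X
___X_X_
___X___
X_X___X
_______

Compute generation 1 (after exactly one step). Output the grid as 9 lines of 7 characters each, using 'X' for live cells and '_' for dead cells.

Simulating step by step:
Generation 0 (given above): 13 live cells
Generation 1: 8 live cells
(generation 1 grid is the final answer)

Answer: ___X___
___XXX_
_______
_______
_______
____X__
__XXX__
_______
_______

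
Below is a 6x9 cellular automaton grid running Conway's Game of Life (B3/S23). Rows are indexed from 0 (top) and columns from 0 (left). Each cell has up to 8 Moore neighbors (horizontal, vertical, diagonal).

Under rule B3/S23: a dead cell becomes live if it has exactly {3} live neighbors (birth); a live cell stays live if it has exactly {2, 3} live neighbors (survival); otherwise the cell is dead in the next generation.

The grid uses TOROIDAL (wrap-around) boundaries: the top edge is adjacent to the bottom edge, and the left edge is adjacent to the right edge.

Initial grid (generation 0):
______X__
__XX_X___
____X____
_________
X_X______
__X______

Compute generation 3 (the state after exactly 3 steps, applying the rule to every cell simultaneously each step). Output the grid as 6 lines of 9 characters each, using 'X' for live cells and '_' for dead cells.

Simulating step by step:
Generation 0 (given above): 8 live cells
Generation 1: 9 live cells
__XX_____
___XXX___
___XX____
_________
_X_______
_X_______
Generation 2: 6 live cells
__XX_____
_____X___
___X_X___
_________
_________
_X_______
Generation 3: 5 live cells
(generation 3 grid is the final answer)

Answer: __X______
__XX_____
____X____
_________
_________
__X______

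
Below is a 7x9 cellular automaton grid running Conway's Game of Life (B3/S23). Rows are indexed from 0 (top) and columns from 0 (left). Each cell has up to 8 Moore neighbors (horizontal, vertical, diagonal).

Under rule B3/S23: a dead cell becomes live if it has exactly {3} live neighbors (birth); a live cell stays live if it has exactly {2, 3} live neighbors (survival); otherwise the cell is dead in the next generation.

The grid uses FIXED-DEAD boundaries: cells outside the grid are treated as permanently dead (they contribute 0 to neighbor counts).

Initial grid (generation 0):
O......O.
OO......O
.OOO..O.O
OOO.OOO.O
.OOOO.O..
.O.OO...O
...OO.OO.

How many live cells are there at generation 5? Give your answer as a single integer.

Answer: 4

Derivation:
Simulating step by step:
Generation 0 (given above): 30 live cells
Generation 1: 18 live cells
OO.......
O.......O
...OO.O.O
O.....O..
......O..
.O....O..
..OOOO.O.
Generation 2: 20 live cells
OO.......
OO.....O.
.....O...
......O..
.....OOO.
..OOO.OO.
..OOOOO..
Generation 3: 12 live cells
OO.......
OO.......
......O..
.......O.
...OO....
..O......
..O...OO.
Generation 4: 6 live cells
OO.......
OO.......
.........
.........
...O.....
..O......
.........
Generation 5: 4 live cells
OO.......
OO.......
.........
.........
.........
.........
.........
Population at generation 5: 4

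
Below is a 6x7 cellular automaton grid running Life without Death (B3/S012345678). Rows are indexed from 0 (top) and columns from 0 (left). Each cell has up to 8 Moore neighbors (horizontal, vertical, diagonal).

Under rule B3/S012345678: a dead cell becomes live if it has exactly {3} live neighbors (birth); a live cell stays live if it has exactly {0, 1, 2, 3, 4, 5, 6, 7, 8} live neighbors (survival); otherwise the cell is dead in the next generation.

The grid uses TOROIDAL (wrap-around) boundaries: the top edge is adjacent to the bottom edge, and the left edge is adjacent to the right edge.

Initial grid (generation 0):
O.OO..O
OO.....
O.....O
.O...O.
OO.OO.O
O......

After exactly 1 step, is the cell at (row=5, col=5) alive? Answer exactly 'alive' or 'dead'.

Answer: alive

Derivation:
Simulating step by step:
Generation 0 (given above): 16 live cells
Generation 1: 23 live cells
O.OO..O
OOO....
O.....O
.OO.OO.
OOOOOOO
O...OO.

Cell (5,5) at generation 1: 1 -> alive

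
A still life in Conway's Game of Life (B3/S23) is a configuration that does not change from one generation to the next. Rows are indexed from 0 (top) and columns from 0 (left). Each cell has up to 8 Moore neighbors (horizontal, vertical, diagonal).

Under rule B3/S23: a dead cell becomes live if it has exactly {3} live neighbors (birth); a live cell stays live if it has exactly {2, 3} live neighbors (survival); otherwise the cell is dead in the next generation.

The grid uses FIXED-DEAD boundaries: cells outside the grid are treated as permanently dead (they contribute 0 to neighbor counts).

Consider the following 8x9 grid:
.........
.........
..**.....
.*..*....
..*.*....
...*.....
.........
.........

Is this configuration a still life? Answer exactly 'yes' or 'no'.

Answer: yes

Derivation:
Compute generation 1 and compare to generation 0 (given above):
Generation 1:
.........
.........
..**.....
.*..*....
..*.*....
...*.....
.........
.........
The grids are IDENTICAL -> still life.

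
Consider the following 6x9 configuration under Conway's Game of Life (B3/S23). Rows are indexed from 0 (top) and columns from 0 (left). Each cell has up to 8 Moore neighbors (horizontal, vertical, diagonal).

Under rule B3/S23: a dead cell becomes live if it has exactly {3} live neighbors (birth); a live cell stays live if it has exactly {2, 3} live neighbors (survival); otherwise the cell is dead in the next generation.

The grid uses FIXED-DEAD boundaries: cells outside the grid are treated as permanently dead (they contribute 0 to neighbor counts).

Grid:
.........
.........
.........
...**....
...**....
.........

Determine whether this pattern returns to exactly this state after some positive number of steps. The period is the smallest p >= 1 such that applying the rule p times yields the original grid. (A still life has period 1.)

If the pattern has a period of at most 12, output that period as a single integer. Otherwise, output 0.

Answer: 1

Derivation:
Simulating and comparing each generation to the original:
Gen 0 (original, given above): 4 live cells
Gen 1: 4 live cells, MATCHES original -> period = 1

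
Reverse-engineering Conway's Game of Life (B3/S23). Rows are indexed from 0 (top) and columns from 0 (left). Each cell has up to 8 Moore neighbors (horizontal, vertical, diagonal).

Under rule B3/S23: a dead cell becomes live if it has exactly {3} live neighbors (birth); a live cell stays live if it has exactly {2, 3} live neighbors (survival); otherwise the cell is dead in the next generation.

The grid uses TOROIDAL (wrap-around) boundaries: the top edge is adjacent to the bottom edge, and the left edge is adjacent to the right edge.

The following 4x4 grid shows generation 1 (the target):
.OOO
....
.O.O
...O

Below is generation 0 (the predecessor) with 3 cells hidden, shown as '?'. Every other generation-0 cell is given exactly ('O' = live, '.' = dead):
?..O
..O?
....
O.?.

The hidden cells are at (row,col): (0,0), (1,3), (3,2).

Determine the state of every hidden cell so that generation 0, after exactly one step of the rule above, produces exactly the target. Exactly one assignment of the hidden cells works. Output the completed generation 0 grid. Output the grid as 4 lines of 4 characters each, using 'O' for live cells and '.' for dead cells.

Hidden generation-0 cells (in order): (0,0), (1,3), (3,2).
A hidden cell only influences target cells in its own 3x3 neighborhood. Try each of the 2^3 = 8 assignments, step the completed generation 0 forward once under B3/S23, and compare with the target:
  (0,0)=. (1,3)=. (3,2)=. -> step gives (0,1)='.' but target has 'O' -> reject
  (0,0)=. (1,3)=. (3,2)=O -> step reproduces the target at every cell -> ACCEPT
  (0,0)=. (1,3)=O (3,2)=. -> step gives (0,0)='O' but target has '.' -> reject
  (0,0)=. (1,3)=O (3,2)=O -> step gives (0,0)='O' but target has '.' -> reject
  (0,0)=O (1,3)=. (3,2)=. -> step gives (0,0)='O' but target has '.' -> reject
  (0,0)=O (1,3)=. (3,2)=O -> step gives (0,0)='O' but target has '.' -> reject
  (0,0)=O (1,3)=O (3,2)=. -> step gives (0,0)='O' but target has '.' -> reject
  (0,0)=O (1,3)=O (3,2)=O -> step gives (0,0)='O' but target has '.' -> reject
Unique solution: (0,0)=dead, (1,3)=dead, (3,2)=live.
Check: live-neighbor counts of every cell in the completed generation 0:
2333
1112
1323
1213
Applying B3/S23 to generation 0 with these counts gives:
.OOO
....
.O.O
...O
which matches the target exactly.

Answer: ...O
..O.
....
O.O.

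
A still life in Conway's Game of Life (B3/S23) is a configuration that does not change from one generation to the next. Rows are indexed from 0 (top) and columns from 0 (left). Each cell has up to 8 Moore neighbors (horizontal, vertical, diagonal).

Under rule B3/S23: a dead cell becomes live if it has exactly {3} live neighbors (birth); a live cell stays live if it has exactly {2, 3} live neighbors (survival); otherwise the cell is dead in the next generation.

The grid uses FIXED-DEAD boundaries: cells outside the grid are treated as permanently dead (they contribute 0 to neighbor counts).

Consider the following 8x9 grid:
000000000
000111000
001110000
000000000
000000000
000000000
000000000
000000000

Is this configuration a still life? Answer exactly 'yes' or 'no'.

Answer: no

Derivation:
Compute generation 1 and compare to generation 0 (given above):
Generation 1:
000010000
001001000
001001000
000100000
000000000
000000000
000000000
000000000
Cell (0,4) differs: gen0=0 vs gen1=1 -> NOT a still life.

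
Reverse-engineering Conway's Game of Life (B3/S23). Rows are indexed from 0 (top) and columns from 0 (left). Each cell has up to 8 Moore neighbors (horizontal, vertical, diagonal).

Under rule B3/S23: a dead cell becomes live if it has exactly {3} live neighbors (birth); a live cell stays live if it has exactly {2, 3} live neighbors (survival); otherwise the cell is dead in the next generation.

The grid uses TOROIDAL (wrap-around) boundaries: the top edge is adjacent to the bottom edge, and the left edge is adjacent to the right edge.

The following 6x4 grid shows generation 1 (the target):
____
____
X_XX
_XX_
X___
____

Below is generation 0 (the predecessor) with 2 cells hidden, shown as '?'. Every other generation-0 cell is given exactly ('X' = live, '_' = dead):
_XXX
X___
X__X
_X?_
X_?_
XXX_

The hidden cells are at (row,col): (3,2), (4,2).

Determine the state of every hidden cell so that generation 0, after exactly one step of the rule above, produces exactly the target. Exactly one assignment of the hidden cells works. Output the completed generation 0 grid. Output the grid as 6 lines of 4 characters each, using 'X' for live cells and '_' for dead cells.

Answer: _XXX
X___
X__X
_XX_
X___
XXX_

Derivation:
Hidden generation-0 cells (in order): (3,2), (4,2).
A hidden cell only influences target cells in its own 3x3 neighborhood. Try each of the 2^2 = 4 assignments, step the completed generation 0 forward once under B3/S23, and compare with the target:
  (3,2)=_ (4,2)=_ -> step gives (2,1)='X' but target has '_' -> reject
  (3,2)=_ (4,2)=X -> step gives (2,1)='X' but target has '_' -> reject
  (3,2)=X (4,2)=_ -> step reproduces the target at every cell -> ACCEPT
  (3,2)=X (4,2)=X -> step gives (3,1)='_' but target has 'X' -> reject
Unique solution: (3,2)=live, (4,2)=dead.
Check: live-neighbor counts of every cell in the completed generation 0:
5544
4445
3433
4324
3644
4545
Applying B3/S23 to generation 0 with these counts gives:
____
____
X_XX
_XX_
X___
____
which matches the target exactly.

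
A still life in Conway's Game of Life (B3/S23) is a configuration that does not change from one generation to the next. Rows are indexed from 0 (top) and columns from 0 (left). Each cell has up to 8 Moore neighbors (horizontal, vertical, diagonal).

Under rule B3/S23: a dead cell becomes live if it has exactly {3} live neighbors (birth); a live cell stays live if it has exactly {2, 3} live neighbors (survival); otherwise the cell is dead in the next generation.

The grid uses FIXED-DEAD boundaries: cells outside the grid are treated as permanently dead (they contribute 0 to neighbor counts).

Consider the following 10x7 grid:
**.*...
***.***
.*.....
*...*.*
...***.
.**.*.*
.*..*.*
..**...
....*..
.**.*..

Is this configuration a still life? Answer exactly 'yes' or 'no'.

Compute generation 1 and compare to generation 0 (given above):
Generation 1:
*..***.
...***.
..***.*
...**..
.**...*
.**...*
.*..*..
..****.
.*..*..
...*...
Cell (0,1) differs: gen0=1 vs gen1=0 -> NOT a still life.

Answer: no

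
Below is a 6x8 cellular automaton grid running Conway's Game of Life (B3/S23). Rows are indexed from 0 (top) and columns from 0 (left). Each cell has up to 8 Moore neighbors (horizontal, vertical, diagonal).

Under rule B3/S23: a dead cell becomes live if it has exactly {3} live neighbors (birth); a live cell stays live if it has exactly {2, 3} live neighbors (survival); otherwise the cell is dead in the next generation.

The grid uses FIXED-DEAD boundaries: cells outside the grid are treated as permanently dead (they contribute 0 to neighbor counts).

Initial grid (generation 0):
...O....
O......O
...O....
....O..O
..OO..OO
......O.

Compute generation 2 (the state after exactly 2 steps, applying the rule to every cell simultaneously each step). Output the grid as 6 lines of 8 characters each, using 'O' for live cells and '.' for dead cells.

Simulating step by step:
Generation 0 (given above): 11 live cells
Generation 1: 10 live cells
........
........
........
..O.O.OO
...O.OOO
......OO
Generation 2: 7 live cells
(generation 2 grid is the final answer)

Answer: ........
........
........
...OO..O
...OO...
.....O.O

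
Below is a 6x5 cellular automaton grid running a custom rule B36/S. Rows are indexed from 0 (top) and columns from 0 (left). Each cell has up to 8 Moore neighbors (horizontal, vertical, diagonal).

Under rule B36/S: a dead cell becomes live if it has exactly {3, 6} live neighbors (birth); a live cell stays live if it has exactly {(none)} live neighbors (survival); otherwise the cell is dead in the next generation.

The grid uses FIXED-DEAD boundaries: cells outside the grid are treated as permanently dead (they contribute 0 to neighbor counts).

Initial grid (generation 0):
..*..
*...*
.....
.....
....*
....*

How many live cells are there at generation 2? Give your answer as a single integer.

Answer: 0

Derivation:
Simulating step by step:
Generation 0 (given above): 5 live cells
Generation 1: 0 live cells
.....
.....
.....
.....
.....
.....
Generation 2: 0 live cells
.....
.....
.....
.....
.....
.....
Population at generation 2: 0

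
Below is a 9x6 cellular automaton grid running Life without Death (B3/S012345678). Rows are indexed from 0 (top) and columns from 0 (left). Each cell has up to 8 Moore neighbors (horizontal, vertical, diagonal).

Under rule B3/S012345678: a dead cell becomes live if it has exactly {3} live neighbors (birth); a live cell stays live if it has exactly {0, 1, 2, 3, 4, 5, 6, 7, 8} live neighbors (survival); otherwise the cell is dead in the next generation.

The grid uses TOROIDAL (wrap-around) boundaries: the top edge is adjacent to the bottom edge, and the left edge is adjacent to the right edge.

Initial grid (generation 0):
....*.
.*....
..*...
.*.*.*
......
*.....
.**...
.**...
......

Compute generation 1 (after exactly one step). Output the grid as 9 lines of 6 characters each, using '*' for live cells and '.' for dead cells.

Simulating step by step:
Generation 0 (given above): 11 live cells
Generation 1: 17 live cells
(generation 1 grid is the final answer)

Answer: ....*.
.*....
***...
.***.*
*.....
**....
***...
.**...
......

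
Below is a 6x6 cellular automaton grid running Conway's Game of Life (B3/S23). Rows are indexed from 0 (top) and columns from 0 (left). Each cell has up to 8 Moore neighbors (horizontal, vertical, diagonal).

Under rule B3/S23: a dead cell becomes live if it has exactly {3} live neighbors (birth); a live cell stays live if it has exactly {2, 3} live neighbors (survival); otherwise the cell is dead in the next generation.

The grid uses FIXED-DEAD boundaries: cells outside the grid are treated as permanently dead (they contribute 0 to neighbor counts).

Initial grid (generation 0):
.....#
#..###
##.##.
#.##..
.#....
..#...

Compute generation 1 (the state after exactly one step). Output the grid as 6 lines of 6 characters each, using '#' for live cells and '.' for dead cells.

Answer: .....#
####.#
#....#
#..##.
.#.#..
......

Derivation:
Simulating step by step:
Generation 0 (given above): 14 live cells
Generation 1: 13 live cells
(generation 1 grid is the final answer)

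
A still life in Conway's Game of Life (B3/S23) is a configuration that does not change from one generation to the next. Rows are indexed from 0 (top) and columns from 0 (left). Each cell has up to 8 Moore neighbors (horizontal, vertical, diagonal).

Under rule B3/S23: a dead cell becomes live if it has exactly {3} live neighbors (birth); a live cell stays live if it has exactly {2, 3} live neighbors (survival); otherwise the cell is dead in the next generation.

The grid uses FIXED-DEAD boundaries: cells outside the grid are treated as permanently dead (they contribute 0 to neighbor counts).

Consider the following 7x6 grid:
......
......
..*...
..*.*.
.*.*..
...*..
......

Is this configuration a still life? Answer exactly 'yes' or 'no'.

Compute generation 1 and compare to generation 0 (given above):
Generation 1:
......
......
...*..
.**...
...**.
..*...
......
Cell (2,2) differs: gen0=1 vs gen1=0 -> NOT a still life.

Answer: no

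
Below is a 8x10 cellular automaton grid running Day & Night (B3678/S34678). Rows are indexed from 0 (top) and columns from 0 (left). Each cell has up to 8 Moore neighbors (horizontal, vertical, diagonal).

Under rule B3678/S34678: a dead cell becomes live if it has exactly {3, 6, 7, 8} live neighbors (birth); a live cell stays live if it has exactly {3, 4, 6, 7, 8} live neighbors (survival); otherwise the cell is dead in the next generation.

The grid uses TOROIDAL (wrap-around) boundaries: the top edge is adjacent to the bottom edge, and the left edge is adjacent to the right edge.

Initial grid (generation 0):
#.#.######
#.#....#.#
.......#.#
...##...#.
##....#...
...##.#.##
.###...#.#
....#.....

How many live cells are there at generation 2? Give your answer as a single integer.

Answer: 31

Derivation:
Simulating step by step:
Generation 0 (given above): 31 live cells
Generation 1: 28 live cells
#....#####
#..#.#.##.
#..#.....#
#......#.#
..#.....#.
...#.#..##
#.##.#....
....#.....
Generation 2: 31 live cells
.....#####
##.....#.#
##..#.##..
##.......#
#......##.
.#.#.....#
...#.....#
##.##..##.
Population at generation 2: 31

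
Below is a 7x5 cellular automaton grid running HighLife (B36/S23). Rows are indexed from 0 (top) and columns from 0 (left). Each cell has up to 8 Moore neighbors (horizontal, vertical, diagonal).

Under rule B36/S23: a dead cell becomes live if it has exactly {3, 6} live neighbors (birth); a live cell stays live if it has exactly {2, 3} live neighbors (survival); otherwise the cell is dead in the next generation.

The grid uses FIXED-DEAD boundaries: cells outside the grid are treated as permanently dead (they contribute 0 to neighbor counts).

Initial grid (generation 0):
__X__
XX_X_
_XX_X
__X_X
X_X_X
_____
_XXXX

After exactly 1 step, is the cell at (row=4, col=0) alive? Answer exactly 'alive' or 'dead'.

Answer: dead

Derivation:
Simulating step by step:
Generation 0 (given above): 16 live cells
Generation 1: 13 live cells
_XX__
X__X_
X___X
__XXX
_X___
____X
__XX_

Cell (4,0) at generation 1: 0 -> dead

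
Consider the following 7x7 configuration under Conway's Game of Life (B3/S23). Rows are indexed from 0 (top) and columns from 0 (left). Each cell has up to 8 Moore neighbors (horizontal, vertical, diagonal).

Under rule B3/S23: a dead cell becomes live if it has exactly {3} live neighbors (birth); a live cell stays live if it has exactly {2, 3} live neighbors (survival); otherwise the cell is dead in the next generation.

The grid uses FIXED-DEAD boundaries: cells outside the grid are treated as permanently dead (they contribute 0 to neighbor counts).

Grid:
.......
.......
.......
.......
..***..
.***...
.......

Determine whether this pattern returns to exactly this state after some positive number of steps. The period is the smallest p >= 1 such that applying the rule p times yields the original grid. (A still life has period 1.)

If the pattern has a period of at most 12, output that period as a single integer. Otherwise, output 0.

Simulating and comparing each generation to the original:
Gen 0 (original, given above): 6 live cells
Gen 1: 6 live cells, differs from original
Gen 2: 6 live cells, MATCHES original -> period = 2

Answer: 2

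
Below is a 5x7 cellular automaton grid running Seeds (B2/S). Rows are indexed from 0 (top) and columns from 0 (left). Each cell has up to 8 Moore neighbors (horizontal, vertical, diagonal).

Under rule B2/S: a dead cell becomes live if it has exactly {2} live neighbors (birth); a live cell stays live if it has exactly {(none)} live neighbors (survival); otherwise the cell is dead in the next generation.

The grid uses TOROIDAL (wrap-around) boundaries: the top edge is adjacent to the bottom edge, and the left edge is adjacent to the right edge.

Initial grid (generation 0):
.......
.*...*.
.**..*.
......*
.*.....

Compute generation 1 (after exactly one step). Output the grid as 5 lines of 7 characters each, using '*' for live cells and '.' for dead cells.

Answer: ***....
*...*.*
....*..
.....*.
*......

Derivation:
Simulating step by step:
Generation 0 (given above): 7 live cells
Generation 1: 9 live cells
(generation 1 grid is the final answer)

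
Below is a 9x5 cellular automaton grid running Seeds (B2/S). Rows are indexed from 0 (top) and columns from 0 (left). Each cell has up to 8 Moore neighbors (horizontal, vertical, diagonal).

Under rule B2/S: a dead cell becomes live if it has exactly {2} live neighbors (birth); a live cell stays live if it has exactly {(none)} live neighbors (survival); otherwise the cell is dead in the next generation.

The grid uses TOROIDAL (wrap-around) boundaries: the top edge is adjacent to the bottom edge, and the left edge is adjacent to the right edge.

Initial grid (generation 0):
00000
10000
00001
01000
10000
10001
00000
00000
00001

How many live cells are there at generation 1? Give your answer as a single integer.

Simulating step by step:
Generation 0 (given above): 7 live cells
Generation 1: 8 live cells
10001
00001
01000
00001
00000
01000
10001
00000
00000
Population at generation 1: 8

Answer: 8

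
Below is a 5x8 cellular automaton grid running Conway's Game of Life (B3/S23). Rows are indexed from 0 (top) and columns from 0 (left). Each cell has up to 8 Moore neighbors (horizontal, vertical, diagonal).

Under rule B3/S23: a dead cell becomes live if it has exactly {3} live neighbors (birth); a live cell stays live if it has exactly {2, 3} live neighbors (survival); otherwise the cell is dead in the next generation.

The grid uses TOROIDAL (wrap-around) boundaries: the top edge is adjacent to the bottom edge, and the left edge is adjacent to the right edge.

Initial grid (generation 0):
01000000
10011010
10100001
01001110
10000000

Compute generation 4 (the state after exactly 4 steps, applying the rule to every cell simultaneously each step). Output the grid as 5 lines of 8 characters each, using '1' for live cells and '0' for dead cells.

Answer: 00011011
00001001
00001100
01011100
11100101

Derivation:
Simulating step by step:
Generation 0 (given above): 13 live cells
Generation 1: 14 live cells
11000001
10110000
10100000
01000110
11000100
Generation 2: 13 live cells
00000001
00110000
10110001
00100111
00100100
Generation 3: 17 live cells
00110000
11110001
10001001
10101101
00000101
Generation 4: 17 live cells
(generation 4 grid is the final answer)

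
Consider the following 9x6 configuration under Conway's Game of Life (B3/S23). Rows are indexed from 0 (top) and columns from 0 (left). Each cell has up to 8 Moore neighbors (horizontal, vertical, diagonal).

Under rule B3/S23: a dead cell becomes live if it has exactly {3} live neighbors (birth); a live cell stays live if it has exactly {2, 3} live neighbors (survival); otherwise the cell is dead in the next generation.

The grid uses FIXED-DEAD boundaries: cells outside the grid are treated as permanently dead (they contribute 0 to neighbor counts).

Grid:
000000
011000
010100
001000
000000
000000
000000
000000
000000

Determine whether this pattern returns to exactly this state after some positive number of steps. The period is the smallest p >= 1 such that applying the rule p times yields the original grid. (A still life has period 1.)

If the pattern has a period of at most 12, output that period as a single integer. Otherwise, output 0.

Simulating and comparing each generation to the original:
Gen 0 (original, given above): 5 live cells
Gen 1: 5 live cells, MATCHES original -> period = 1

Answer: 1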